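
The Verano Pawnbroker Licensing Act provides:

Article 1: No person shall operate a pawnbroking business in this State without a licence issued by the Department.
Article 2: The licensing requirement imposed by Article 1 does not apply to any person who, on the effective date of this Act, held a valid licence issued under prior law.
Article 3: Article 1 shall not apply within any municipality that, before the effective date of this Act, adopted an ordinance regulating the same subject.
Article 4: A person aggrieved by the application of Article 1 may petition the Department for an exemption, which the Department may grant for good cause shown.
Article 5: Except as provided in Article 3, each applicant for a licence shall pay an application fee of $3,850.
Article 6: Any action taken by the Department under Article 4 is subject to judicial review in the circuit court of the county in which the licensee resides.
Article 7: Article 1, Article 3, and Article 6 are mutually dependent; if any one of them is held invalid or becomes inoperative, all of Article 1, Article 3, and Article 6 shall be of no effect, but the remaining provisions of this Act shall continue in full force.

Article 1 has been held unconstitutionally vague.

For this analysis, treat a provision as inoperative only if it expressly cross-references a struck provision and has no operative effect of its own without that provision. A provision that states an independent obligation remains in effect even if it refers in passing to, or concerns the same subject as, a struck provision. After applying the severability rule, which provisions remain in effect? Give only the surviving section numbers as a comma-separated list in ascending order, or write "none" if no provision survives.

5, 7

Article 1 is struck. The only function of Article 2 is the grandfather exemption from Article 1, so it cannot stand once Article 1 is removed. Article 3 has no operative effect of its own apart from Article 1 and is therefore inoperative. Article 4 has no operative effect of its own apart from Article 1 and is therefore inoperative. Article 6 has no operative effect of its own apart from Article 4 and is therefore inoperative. Although Article 5 refers to Article 3, its operative terms do not depend on Article 3, so it remains in effect. Article 7 declares Article 1, Article 3, and Article 6 mutually dependent; since one of them has fallen, all of them are of no effect. The remainder continues in force under Article 7. The provisions still in force are Article 5 and Article 7.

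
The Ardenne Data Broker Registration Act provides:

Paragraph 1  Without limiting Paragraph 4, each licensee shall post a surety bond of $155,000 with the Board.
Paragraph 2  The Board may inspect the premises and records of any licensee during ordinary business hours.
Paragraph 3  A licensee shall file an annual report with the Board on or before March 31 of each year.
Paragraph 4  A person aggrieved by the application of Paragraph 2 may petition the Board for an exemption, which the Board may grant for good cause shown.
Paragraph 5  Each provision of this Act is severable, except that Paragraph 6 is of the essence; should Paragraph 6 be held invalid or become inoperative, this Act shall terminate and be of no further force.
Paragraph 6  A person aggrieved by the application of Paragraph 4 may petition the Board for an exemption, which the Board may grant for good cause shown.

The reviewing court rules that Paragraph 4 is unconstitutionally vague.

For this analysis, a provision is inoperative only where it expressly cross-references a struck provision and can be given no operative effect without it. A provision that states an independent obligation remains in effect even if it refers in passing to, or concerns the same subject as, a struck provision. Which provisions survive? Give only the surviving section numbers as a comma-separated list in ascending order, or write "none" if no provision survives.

Paragraph 4 is struck. The only function of Paragraph 6 is the exemption procedure for Paragraph 4, so it cannot stand once Paragraph 4 is removed. Paragraph 5 makes Paragraph 6 an essential term, and Paragraph 6 has been rendered inoperative by the cascade; under Paragraph 5, the entire Act is therefore void. No provision of the Act survives.

none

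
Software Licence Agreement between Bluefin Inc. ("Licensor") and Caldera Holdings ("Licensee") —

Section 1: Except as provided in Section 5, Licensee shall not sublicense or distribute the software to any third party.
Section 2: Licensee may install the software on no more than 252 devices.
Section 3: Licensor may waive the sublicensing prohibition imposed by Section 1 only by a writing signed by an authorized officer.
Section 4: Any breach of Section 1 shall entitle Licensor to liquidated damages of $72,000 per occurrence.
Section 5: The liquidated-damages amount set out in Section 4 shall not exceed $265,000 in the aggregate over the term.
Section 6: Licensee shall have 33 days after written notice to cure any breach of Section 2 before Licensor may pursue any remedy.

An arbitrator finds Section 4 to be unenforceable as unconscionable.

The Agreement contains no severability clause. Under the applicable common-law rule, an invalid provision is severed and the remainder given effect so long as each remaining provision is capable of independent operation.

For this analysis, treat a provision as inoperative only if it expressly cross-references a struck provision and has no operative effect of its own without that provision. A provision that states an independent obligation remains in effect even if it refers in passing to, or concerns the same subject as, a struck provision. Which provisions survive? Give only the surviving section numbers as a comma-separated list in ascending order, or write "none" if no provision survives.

Section 4 is struck. Section 5 operates only by reference to Section 4, so it falls with Section 4. Section 1 mentions Section 5 but its own obligation stands independently of Section 5, so Section 1 is not affected. With no severability clause, the stated default rule severs what cannot stand and enforces each remaining provision that can operate on its own. Section 1, Section 2, Section 3, and Section 6 remain in effect.

1, 2, 3, 6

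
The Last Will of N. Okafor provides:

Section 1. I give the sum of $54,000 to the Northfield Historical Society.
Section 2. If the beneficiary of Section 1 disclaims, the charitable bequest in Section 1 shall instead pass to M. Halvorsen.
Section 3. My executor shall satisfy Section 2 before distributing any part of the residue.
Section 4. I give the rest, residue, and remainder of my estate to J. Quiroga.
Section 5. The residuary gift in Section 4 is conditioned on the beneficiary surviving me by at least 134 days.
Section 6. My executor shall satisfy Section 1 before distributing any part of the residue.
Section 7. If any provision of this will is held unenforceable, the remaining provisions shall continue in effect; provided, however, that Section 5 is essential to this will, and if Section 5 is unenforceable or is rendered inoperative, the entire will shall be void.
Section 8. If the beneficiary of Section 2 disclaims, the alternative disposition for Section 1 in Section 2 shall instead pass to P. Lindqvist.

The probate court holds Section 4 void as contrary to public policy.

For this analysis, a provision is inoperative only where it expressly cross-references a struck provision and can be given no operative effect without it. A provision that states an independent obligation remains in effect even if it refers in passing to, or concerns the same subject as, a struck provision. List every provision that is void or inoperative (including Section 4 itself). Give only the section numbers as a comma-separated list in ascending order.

Section 4 is struck. Section 5 merely fixes the survivorship condition on Section 4; with Section 4 gone it has nothing to operate on and falls away. Section 7 makes Section 5 an essential term, and Section 5 has been rendered inoperative by the cascade; under Section 7, the entire will is therefore void. No provision of the will survives.

1, 2, 3, 4, 5, 6, 7, 8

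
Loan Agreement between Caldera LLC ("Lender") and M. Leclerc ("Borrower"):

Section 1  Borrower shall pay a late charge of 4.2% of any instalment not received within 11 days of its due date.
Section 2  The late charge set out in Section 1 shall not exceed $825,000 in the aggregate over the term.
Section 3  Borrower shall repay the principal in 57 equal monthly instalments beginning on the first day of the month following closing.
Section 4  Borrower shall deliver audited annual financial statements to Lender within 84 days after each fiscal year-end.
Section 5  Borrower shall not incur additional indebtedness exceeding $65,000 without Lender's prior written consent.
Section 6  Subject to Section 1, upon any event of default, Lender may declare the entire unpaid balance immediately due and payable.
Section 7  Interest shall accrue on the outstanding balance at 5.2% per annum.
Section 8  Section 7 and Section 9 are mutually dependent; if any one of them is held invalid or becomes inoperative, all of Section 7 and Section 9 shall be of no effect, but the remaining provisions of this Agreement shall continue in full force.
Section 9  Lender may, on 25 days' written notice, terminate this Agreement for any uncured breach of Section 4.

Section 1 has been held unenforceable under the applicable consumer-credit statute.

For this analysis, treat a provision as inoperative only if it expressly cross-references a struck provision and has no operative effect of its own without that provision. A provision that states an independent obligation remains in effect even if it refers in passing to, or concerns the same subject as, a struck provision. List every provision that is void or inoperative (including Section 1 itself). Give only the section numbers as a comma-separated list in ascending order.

Section 1 is struck. Section 2 has no operative effect of its own apart from Section 1 and is therefore inoperative. Although Section 6 refers to Section 1, its operative terms do not depend on Section 1, so it remains in effect. Section 8 ties Section 7 and Section 9 together, but none of those is affected here; the remaining provisions continue in force under Section 8. That leaves Section 3, Section 4, Section 5, Section 6, Section 7, Section 8, and Section 9 in effect.

1, 2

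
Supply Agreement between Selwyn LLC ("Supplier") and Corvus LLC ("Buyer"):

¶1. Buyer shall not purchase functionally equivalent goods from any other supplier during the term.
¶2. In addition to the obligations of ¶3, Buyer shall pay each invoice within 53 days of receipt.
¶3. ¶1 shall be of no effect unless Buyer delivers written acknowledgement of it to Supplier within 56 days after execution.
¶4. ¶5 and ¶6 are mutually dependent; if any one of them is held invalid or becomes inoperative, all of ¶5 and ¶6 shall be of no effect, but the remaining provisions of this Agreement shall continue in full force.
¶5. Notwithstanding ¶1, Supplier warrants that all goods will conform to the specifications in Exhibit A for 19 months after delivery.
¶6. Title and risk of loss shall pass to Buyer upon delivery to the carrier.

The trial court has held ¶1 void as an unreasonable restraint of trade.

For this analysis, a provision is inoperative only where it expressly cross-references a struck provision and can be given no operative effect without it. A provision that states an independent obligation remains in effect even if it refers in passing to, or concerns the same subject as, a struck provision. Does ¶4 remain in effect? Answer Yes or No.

¶1 is struck. The only function of ¶3 is the acknowledgement condition for ¶1, so it cannot stand once ¶1 is removed. Although ¶2 refers to ¶3, its operative terms do not depend on ¶3, so it remains in effect. ¶5 mentions ¶1 but its own obligation stands independently of ¶1, so ¶5 is not affected. ¶4 ties ¶5 and ¶6 together, but none of those is affected here; the remaining provisions continue in force under ¶4. The provisions still in force are ¶2, ¶4, ¶5, and ¶6. ¶4 is among the surviving provisions, so the answer is yes.

Yes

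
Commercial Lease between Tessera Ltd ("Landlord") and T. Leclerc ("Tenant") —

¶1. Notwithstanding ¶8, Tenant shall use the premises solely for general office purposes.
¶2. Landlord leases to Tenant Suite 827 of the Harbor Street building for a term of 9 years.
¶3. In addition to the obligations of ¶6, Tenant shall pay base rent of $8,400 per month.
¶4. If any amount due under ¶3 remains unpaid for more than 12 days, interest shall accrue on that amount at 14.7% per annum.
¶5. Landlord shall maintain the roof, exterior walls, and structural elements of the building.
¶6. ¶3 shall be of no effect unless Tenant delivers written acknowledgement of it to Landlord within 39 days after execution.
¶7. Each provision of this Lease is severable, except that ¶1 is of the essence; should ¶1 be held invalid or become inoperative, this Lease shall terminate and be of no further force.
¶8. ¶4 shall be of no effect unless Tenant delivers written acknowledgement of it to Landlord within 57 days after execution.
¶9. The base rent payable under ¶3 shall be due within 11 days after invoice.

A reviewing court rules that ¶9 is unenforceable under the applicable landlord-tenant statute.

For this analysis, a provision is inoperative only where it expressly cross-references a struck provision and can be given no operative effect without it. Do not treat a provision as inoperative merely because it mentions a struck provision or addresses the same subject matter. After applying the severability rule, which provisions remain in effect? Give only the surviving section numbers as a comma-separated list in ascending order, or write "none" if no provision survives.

¶9 is struck. No other provision's operative terms depend on ¶9. ¶7 makes ¶1 an essential term, but ¶1 is unaffected, so the severability proviso in ¶7 preserves the remaining provisions. That leaves ¶1, ¶2, ¶3, ¶4, ¶5, ¶6, ¶7, and ¶8 in effect.

1, 2, 3, 4, 5, 6, 7, 8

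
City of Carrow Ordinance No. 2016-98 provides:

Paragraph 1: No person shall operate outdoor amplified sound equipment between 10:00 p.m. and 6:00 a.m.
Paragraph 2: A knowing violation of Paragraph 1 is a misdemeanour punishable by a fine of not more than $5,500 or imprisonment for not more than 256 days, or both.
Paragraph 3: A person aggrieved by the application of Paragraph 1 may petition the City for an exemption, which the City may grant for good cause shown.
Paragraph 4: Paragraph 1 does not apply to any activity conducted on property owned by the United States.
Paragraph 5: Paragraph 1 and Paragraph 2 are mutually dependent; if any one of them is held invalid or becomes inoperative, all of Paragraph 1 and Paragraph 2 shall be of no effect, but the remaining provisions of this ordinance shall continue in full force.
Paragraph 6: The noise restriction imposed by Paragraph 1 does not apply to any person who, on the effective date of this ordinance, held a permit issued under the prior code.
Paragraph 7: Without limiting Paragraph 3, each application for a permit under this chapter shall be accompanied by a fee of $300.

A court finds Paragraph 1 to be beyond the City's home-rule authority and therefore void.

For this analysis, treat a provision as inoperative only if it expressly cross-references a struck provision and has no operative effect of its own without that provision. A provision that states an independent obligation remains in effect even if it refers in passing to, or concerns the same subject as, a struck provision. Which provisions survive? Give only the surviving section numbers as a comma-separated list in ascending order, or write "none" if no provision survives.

5, 7

Paragraph 1 is struck. Paragraph 2 operates only by reference to Paragraph 1, so it falls with Paragraph 1. Paragraph 3 has no operative effect of its own apart from Paragraph 1 and is therefore inoperative. The only function of Paragraph 4 is the public-property exemption from Paragraph 1, so it cannot stand once Paragraph 1 is removed. Paragraph 6 has no operative effect of its own apart from Paragraph 1 and is therefore inoperative. Paragraph 7 mentions Paragraph 3 but its own obligation stands independently of Paragraph 3, so Paragraph 7 is not affected. Paragraph 5 declares Paragraph 1 and Paragraph 2 mutually dependent; since one of them has fallen, all of them are of no effect. The remainder continues in force under Paragraph 5. That leaves Paragraph 5 and Paragraph 7 in effect.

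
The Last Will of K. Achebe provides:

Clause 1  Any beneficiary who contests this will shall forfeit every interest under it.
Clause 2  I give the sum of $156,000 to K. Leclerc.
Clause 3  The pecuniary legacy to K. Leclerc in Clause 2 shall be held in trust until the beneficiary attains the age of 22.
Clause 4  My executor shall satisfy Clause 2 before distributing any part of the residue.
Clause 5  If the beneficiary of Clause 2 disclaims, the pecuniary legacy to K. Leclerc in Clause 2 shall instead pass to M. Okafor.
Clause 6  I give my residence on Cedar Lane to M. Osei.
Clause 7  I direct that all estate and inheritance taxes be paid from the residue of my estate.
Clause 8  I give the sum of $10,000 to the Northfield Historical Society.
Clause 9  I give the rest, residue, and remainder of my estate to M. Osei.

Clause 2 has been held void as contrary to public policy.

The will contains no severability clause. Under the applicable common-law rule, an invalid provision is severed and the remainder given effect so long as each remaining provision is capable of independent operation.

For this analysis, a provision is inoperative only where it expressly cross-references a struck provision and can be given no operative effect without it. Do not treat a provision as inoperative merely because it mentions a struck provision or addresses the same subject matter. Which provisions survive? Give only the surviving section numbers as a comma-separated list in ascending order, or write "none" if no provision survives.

1, 6, 7, 8, 9

Clause 2 is struck. Clause 3 merely fixes the trust for Clause 2; with Clause 2 gone it has nothing to operate on and falls away. The only function of Clause 4 is the priority direction for Clause 2, so it cannot stand once Clause 2 is removed. Clause 5 operates only by reference to Clause 2, so it falls with Clause 2. With no severability clause, the stated default rule severs what cannot stand and enforces each remaining provision that can operate on its own. The provisions still in force are Clause 1, Clause 6, Clause 7, Clause 8, and Clause 9.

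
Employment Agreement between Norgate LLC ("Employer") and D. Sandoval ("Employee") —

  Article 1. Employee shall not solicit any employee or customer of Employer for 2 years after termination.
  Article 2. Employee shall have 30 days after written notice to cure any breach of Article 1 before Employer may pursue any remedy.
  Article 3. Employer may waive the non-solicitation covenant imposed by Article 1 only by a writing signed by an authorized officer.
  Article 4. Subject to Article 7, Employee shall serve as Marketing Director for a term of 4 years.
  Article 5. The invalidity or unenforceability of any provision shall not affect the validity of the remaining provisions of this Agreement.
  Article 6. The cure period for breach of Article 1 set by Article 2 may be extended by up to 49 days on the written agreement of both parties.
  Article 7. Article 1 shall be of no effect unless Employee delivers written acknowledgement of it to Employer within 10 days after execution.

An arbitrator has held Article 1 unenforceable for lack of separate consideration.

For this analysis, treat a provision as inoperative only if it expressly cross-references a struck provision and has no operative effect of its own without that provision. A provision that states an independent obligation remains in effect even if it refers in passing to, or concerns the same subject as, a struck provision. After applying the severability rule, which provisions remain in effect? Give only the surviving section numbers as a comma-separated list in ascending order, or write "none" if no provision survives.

4, 5

Article 1 is struck. Article 2 merely fixes the cure period for breach of Article 1; with Article 1 gone it has nothing to operate on and falls away. The only function of Article 3 is the waiver condition for Article 1, so it cannot stand once Article 1 is removed. Article 7 merely fixes the acknowledgement condition for Article 1; with Article 1 gone it has nothing to operate on and falls away. Article 6 operates only by reference to Article 2, so it falls with Article 2. Article 4 mentions Article 7 but its own obligation stands independently of Article 7, so Article 4 is not affected. Article 5 is a severability clause and preserves every provision that can still be given independent effect. That leaves Article 4 and Article 5 in effect.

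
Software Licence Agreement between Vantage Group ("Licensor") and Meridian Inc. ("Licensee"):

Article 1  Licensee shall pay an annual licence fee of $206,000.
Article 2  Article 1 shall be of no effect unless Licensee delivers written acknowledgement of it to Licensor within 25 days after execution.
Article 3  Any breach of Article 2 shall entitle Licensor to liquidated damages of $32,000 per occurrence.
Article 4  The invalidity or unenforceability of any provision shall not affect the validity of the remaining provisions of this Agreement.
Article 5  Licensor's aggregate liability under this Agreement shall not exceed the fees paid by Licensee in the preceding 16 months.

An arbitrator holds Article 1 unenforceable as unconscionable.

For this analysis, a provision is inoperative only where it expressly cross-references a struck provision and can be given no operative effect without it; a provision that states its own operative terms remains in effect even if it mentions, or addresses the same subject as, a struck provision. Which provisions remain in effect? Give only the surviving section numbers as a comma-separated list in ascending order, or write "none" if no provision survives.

Article 1 is struck. Article 2 operates only by reference to Article 1, so it falls with Article 1. Article 3 does nothing except set the liquidated-damages amount by reference to Article 2; with Article 2 gone it has no independent effect and is inoperative. Article 4 is a severability clause and preserves every provision that can still be given independent effect. The provisions still in force are Article 4 and Article 5.

4, 5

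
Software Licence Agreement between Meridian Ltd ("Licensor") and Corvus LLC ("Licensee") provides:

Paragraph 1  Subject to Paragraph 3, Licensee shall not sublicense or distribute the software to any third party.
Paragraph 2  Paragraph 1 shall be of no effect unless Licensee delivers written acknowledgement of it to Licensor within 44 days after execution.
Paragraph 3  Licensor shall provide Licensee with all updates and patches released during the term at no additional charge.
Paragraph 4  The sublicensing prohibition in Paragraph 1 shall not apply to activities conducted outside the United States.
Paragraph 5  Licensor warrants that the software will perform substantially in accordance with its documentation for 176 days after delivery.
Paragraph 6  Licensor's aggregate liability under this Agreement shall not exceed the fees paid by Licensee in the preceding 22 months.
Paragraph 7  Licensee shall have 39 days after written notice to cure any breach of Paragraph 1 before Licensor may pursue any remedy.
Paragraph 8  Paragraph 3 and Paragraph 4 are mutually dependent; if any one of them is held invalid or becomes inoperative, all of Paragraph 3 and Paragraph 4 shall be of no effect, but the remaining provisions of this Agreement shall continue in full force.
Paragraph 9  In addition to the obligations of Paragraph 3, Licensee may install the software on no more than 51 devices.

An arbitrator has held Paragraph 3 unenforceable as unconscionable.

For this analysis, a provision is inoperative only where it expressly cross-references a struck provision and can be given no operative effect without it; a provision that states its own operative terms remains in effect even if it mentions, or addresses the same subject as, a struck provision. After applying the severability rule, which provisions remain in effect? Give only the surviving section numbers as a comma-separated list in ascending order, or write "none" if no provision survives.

Paragraph 3 is struck. Although Paragraph 9 refers to Paragraph 3, its operative terms do not depend on Paragraph 3, so it remains in effect. Although Paragraph 1 refers to Paragraph 3, its operative terms do not depend on Paragraph 3, so it remains in effect. No other provision's operative terms depend on Paragraph 3. Paragraph 8 declares Paragraph 3 and Paragraph 4 mutually dependent; since one of them has fallen, all of them are of no effect. That brings down Paragraph 4 as well. The remainder continues in force under Paragraph 8. That leaves Paragraph 1, Paragraph 2, Paragraph 5, Paragraph 6, Paragraph 7, Paragraph 8, and Paragraph 9 in effect.

1, 2, 5, 6, 7, 8, 9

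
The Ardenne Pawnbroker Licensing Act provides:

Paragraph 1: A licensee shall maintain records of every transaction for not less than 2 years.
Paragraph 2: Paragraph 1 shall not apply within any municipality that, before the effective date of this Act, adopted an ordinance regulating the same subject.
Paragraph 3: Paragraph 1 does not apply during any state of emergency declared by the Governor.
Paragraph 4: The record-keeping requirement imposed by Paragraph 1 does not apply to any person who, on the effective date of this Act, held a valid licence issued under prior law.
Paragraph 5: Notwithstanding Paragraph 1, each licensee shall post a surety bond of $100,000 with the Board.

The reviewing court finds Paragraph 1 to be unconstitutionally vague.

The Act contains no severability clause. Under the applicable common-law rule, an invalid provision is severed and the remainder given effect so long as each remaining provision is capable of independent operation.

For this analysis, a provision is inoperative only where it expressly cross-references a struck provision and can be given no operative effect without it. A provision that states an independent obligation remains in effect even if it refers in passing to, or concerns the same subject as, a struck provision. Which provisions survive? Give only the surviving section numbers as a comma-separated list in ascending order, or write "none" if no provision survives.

Paragraph 1 is struck. Paragraph 2 has no operative effect of its own apart from Paragraph 1 and is therefore inoperative. Paragraph 3 merely fixes the emergency suspension of Paragraph 1; with Paragraph 1 gone it has nothing to operate on and falls away. Paragraph 4 has no operative effect of its own apart from Paragraph 1 and is therefore inoperative. Paragraph 5 mentions Paragraph 1 but its own obligation stands independently of Paragraph 1, so Paragraph 5 is not affected. With no severability clause, the stated default rule severs what cannot stand and enforces each remaining provision that can operate on its own. Only Paragraph 5 remains in effect.

5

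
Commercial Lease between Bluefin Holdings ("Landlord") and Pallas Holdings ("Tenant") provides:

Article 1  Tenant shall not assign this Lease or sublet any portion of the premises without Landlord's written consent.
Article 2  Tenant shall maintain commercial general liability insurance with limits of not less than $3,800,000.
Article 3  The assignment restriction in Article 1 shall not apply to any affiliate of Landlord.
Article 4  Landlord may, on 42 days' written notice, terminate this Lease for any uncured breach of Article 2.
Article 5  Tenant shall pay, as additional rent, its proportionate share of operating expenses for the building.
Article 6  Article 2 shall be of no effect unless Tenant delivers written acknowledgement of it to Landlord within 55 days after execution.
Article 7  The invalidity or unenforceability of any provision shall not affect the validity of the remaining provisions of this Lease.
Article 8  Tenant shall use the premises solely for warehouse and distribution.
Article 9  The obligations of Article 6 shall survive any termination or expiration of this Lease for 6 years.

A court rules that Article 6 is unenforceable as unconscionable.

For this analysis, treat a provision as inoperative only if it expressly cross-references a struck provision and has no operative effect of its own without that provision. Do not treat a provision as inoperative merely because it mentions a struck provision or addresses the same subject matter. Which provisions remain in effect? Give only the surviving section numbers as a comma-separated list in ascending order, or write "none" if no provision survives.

1, 2, 3, 4, 5, 7, 8

Article 6 is struck. The only function of Article 9 is the survival period for Article 6, so it cannot stand once Article 6 is removed. Article 7 is a severability clause and preserves every provision that can still be given independent effect. Article 1, Article 2, Article 3, Article 4, Article 5, Article 7, and Article 8 remain in effect.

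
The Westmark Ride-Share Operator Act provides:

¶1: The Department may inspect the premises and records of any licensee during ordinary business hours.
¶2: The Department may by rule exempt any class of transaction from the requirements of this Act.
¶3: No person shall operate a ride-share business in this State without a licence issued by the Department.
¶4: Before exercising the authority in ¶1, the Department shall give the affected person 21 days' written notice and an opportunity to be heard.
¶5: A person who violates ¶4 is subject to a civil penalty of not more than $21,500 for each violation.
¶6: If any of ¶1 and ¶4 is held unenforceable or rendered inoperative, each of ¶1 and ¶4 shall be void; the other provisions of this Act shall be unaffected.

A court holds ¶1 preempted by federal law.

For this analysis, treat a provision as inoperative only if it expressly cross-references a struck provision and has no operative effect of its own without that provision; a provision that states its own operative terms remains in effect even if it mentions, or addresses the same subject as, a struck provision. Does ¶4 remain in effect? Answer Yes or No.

¶1 is struck. ¶4 operates only by reference to ¶1, so it falls with ¶1. ¶5 operates only by reference to ¶4, so it falls with ¶4. ¶6 declares ¶1 and ¶4 mutually dependent; since one of them has fallen, all of them are of no effect. The remainder continues in force under ¶6. The provisions still in force are ¶2, ¶3, and ¶6. ¶4 is among the inoperative provisions, so the answer is no.

No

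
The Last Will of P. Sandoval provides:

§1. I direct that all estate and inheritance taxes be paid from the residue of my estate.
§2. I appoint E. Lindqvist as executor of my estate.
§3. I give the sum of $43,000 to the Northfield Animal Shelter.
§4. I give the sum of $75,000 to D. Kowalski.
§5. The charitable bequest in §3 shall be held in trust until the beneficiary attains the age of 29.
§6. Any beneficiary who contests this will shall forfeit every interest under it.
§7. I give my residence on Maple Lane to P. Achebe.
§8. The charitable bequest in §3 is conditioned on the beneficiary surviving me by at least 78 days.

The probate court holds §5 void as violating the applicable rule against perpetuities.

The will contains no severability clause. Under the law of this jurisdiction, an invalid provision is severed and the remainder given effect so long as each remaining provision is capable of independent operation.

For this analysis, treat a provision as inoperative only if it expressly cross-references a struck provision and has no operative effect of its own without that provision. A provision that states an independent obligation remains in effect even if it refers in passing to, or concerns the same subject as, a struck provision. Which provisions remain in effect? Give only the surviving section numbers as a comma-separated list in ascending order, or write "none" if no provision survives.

§5 is struck. Nothing else in the will is defined by reference to §5. Under the stated default rule, only provisions that cannot operate independently fall away; the rest are enforced. The provisions still in force are §1, §2, §3, §4, §6, §7, and §8.

1, 2, 3, 4, 6, 7, 8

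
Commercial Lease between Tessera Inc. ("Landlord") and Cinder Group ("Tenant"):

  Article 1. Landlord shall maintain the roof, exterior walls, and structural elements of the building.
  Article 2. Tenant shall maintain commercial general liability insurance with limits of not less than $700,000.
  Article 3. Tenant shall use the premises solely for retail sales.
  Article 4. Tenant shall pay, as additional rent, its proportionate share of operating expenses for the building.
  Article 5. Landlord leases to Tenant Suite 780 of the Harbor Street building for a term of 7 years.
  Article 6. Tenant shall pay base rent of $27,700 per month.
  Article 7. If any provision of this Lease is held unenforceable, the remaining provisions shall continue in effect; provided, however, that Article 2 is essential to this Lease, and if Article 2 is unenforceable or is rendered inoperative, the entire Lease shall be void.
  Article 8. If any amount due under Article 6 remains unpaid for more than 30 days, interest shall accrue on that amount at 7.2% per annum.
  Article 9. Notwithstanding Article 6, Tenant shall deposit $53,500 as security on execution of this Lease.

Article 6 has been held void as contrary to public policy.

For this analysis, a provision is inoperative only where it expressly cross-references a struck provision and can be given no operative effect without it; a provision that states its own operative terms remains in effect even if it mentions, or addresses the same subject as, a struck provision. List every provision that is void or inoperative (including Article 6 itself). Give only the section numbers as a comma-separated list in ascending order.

Article 6 is struck. The whole of Article 8 is the default interest on the base rent, defined by reference to Article 6, so Article 8 cannot stand once Article 6 is removed. Although Article 9 refers to Article 6, its operative terms do not depend on Article 6, so it remains in effect. Article 7 makes Article 2 an essential term, but Article 2 is unaffected, so the severability proviso in Article 7 preserves the remaining provisions. Article 1, Article 2, Article 3, Article 4, Article 5, Article 7, and Article 9 remain in effect.

6, 8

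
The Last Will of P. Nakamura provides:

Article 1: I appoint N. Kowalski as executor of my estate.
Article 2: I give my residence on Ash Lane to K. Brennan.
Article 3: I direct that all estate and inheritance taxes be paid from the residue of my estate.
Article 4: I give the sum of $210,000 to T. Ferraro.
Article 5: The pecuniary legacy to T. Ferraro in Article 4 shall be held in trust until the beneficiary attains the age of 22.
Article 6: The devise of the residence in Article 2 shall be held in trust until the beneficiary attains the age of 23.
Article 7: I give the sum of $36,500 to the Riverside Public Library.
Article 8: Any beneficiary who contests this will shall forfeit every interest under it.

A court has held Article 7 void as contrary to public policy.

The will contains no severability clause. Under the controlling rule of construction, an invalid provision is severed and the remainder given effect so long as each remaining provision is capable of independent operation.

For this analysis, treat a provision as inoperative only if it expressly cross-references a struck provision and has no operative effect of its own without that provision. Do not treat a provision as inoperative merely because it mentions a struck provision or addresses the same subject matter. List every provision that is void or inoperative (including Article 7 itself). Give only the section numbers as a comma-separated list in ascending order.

Article 7 is struck. No other provision's operative terms depend on Article 7. Under the stated default rule, only provisions that cannot operate independently fall away; the rest are enforced. Article 1, Article 2, Article 3, Article 4, Article 5, Article 6, and Article 8 remain in effect.

7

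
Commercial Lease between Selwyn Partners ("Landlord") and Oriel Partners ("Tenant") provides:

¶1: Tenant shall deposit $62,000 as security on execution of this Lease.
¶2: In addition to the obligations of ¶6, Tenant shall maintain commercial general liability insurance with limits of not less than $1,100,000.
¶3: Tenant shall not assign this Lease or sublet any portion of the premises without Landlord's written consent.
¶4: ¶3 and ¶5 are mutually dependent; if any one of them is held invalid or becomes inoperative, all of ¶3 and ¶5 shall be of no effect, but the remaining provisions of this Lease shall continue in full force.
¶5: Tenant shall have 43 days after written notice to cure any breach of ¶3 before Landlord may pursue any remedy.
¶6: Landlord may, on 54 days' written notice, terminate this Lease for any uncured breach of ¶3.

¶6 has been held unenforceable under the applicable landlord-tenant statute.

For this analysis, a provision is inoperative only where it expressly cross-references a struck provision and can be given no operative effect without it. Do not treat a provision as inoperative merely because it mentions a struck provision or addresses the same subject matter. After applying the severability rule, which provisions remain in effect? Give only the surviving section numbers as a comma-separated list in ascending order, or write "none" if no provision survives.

¶6 is struck. ¶2 mentions ¶6 but its own obligation stands independently of ¶6, so ¶2 is not affected. No other provision's operative terms depend on ¶6. ¶4 ties ¶3 and ¶5 together, but none of those is affected here; the remaining provisions continue in force under ¶4. The provisions still in force are ¶1, ¶2, ¶3, ¶4, and ¶5.

1, 2, 3, 4, 5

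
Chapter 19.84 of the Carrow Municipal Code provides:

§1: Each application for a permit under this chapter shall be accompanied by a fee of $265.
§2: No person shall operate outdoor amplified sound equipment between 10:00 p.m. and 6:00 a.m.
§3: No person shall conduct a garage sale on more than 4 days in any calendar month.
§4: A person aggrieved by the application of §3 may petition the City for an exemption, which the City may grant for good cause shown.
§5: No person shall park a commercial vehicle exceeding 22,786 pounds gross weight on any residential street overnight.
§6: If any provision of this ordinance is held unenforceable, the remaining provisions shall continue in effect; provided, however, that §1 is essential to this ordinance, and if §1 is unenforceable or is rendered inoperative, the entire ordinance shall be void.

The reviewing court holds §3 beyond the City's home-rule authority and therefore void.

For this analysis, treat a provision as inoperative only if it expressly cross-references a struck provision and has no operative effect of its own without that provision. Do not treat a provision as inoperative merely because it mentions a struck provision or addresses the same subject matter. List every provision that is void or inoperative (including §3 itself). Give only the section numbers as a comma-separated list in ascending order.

3, 4

§3 is struck. §4 merely fixes the exemption procedure for §3; with §3 gone it has nothing to operate on and falls away. §6 makes §1 an essential term, but §1 is unaffected, so the severability proviso in §6 preserves the remaining provisions. That leaves §1, §2, §5, and §6 in effect.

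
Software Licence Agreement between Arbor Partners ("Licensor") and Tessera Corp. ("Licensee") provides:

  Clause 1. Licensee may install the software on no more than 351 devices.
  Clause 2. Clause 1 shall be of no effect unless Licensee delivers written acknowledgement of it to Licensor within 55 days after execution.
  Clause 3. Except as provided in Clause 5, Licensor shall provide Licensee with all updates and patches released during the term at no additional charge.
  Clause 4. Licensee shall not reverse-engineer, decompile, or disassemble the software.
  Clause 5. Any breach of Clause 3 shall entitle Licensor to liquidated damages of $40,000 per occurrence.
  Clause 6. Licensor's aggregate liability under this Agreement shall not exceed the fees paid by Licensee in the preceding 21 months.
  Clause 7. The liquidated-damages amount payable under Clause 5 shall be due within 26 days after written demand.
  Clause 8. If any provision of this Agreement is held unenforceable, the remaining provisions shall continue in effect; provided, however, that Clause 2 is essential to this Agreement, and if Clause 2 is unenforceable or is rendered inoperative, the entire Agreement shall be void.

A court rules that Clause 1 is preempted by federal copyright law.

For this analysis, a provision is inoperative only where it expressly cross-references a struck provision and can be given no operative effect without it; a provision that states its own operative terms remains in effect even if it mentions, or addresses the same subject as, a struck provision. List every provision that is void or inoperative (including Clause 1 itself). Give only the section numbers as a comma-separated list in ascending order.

Clause 1 is struck. Clause 2 operates only by reference to Clause 1, so it falls with Clause 1. Clause 8 makes Clause 2 an essential term, and Clause 2 has been rendered inoperative by the cascade; under Clause 8, the entire Agreement is therefore void. No provision of the Agreement survives.

1, 2, 3, 4, 5, 6, 7, 8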